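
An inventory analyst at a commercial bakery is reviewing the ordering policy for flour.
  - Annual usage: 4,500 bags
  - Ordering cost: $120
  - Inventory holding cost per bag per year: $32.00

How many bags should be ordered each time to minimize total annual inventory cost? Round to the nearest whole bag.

2DS/H = 2·4,500·120/32 = 33,750.00
EOQ = √33,750.00 ≈ 183.71

184 bags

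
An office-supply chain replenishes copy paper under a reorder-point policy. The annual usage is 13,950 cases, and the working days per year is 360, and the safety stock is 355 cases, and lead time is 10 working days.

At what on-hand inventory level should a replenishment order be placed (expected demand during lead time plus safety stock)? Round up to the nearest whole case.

743 cases

Daily demand d = 13,950 / 360 = 38.750 cases/day
Demand during lead time = 38.750 × 10 = 387.50
Reorder point = 387.50 + 355 = 742.50 → round up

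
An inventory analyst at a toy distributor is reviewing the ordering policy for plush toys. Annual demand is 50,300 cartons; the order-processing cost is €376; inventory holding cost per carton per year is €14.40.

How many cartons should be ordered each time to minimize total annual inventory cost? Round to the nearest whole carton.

EOQ = √(2DS/H) = √(2 × 50,300 × 376 / 14.4)
    = √(2,626,777.78) ≈ 1,620.73

1,621 cartons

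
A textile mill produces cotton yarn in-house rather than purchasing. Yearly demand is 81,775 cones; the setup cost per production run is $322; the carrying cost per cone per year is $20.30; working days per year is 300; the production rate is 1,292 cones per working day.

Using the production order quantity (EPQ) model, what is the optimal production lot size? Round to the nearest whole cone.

1,813 cones

d = 81,775/300 = 272.5833 cones/day;  effective holding cost H(1 − d/p) = 20.3·(1 − 272.5833/1292) = 16.01715
Q* = √(2DS / H_eff) = √(2·81,775·322 / 16.01715) ≈ 1,813.26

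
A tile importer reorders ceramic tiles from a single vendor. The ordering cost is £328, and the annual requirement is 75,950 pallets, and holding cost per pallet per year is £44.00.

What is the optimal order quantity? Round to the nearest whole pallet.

1,064 pallets

2DS/H = 2·75,950·328/44 = 1,132,345.45
EOQ = √1,132,345.45 ≈ 1,064.12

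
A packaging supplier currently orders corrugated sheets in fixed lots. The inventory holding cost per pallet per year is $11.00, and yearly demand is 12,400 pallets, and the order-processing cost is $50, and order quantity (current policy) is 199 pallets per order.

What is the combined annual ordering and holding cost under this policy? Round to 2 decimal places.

Ordering: D/Q × S = 12,400/199 × $50 = $3,115.58
Holding:  Q/2 × H = 199/2 × $11 = $1,094.50
Total = $3,115.58 + $1,094.50 = $4,210.08

$4,210.08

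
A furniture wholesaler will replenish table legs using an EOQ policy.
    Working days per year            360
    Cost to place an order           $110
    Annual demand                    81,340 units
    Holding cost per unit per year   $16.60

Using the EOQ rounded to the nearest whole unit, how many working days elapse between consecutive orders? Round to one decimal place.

Q* = √(2·D·S / H) = √(2·81,340·110 / 16.6) = √1,078,000.0 ≈ 1,038.27 → Q = 1,038 units
Days between orders = 360 / (D/Q) = 360 / 78.362 ≈ 4.594

4.6 days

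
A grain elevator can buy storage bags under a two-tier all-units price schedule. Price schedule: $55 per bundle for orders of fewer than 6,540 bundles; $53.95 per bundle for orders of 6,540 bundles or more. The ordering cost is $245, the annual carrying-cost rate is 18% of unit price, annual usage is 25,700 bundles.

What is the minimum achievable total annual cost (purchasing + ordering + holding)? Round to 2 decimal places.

$1,419,232.74

H₁ = 18%×$55 = $9.9000;  H₂ = 18%×$53.95 = $9.7110
EOQ₁ = √(2×25,700×245/9.9000) = 1,127.84  (< 6,540, feasible at tier 1)
EOQ₂ = √(2×25,700×245/9.7110) = 1,138.76  (< 6,540 → use Q = 6,540 at tier-2 price)
TC(tier 1 (EOQ₁), Q≈1,127.8) = $1,424,665.60
TC(tier 2, Q≈6,540.0) = $1,419,232.74
Minimum at tier 2: $1,419,232.74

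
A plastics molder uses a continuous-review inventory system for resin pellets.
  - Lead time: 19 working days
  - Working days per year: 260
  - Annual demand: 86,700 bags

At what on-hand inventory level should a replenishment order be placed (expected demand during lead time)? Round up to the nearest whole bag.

6,336 bags

Daily demand d = 86,700 / 260 = 333.462 bags/day
Demand during lead time = 333.462 × 19 = 6,335.77
Reorder point = 6,335.77 → round up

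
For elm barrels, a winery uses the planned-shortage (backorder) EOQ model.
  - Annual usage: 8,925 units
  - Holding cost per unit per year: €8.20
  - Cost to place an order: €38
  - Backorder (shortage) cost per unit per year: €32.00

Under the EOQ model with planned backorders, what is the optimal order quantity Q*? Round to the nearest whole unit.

Basic EOQ = √(2·8,925·38/8.2) = 287.610
Backorder adjustment √((H+b)/b) = √((8.2+32)/32) = 1.1208
Q* = 287.610 × 1.1208 ≈ 322.36

322 units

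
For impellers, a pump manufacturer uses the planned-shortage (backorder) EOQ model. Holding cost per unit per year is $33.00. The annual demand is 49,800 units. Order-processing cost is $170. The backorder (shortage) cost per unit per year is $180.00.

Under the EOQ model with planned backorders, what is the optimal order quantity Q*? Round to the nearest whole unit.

Q* = √(2DS/H) · √((H + b)/b)
   = √(2 × 49,800 × 170 / 33) · √((33 + 180) / 180)
   = 716.304 × 1.0878 ≈ 779.20

779 units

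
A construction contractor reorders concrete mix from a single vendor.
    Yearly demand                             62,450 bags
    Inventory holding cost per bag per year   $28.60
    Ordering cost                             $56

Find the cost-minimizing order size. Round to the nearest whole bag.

495 bags

Optimal lot size Q* = (2 × 62,450 × $56 / $28.6)^½ ≈ 494.53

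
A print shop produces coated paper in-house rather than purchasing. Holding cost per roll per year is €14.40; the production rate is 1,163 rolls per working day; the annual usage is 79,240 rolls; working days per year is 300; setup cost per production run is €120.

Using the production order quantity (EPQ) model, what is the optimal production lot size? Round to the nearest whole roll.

d = 79,240/300 = 264.1333 rolls/day;  effective holding cost H(1 − d/p) = 14.4·(1 − 264.1333/1163) = 11.12956
Q* = √(2DS / H_eff) = √(2·79,240·120 / 11.12956) ≈ 1,307.19

1,307 rolls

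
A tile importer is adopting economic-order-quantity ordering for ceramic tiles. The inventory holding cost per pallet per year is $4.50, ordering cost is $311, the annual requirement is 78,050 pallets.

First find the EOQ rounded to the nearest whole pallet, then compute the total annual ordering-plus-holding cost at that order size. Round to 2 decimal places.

$14,780.46

2DS/H = 2·78,050·311/4.5 = 10,788,244.44
EOQ = √10,788,244.44 ≈ 3,284.55 → Q = 3,285 pallets
Annual ordering cost = (D/Q)·S = (78,050/3,285) × 311 = $7,389.21
Annual holding cost  = (Q/2)·H = (3,285/2) × 4.5 = $7,391.25
Total = $7,389.21 + $7,391.25 = $14,780.46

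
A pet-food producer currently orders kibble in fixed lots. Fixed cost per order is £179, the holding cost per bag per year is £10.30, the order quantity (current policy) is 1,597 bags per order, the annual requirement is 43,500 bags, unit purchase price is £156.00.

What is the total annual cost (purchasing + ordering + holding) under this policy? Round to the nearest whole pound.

£6,799,100

Orders/yr = 43,500/1,597 = 27.239; ordering cost = 27.239 × £179 = £4,875.70
Average inventory = 1,597/2 = 798.5; holding cost = 798.5 × £10.3 = £8,224.55
Purchase cost = D·C = 43,500 × 156 = £6,786,000.00
Total = £4,875.70 + £8,224.55 + £6,786,000.00 = £6,799,100.25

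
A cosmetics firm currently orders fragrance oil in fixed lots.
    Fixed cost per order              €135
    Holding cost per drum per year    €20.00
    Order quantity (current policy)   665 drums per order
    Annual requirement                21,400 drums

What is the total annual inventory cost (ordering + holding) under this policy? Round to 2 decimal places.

€10,994.36

Ordering: D/Q × S = 21,400/665 × €135 = €4,344.36
Holding:  Q/2 × H = 665/2 × €20 = €6,650.00
Total = €4,344.36 + €6,650.00 = €10,994.36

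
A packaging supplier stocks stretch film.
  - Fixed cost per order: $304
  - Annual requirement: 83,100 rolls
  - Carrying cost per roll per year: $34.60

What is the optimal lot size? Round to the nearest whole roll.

1,208 rolls

Optimal lot size Q* = (2 × 83,100 × $304 / $34.6)^½ ≈ 1,208.41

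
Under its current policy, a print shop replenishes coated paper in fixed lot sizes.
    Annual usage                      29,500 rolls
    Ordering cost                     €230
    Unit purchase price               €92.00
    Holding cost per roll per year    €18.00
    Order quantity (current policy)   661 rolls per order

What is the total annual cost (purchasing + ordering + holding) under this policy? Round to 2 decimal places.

€2,730,213.75

Orders/yr = 29,500/661 = 44.629; ordering cost = 44.629 × €230 = €10,264.75
Average inventory = 661/2 = 330.5; holding cost = 330.5 × €18 = €5,949.00
Purchase cost = D·C = 29,500 × 92 = €2,714,000.00
Total = €10,264.75 + €5,949.00 + €2,714,000.00 = €2,730,213.75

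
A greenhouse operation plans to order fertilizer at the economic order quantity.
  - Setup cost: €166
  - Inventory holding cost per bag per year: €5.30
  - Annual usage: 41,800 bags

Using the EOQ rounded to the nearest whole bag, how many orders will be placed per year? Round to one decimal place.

25.8 orders per year

Optimal lot size Q* = (2 × 41,800 × €166 / €5.3)^½ ≈ 1,618.15 → Q = 1,618
Orders per year = D/Q = 41,800 / 1,618 = 25.834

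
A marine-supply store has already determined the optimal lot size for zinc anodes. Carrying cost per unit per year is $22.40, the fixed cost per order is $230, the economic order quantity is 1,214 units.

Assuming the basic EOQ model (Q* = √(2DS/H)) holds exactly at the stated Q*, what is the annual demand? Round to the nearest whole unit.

From Q* = √(2DS/H) ⇒ Q*² = 2DS/H.
D = Q²H / (2S) = 1,214² × 22.4 / (2 × 230) = 71,767.46

71,767 units per year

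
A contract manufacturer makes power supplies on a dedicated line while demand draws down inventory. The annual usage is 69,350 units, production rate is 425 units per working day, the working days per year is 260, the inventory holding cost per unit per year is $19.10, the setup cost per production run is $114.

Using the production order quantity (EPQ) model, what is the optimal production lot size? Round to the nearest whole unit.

Daily demand d = 69,350/260 = 266.731; p = 425; 1 − d/p = 0.37240
EPQ = √(2DS / (H(1 − d/p)))
    = √(2 × 69,350 × 114 / (19.1 × 0.37240)) ≈ 1,490.97

1,491 units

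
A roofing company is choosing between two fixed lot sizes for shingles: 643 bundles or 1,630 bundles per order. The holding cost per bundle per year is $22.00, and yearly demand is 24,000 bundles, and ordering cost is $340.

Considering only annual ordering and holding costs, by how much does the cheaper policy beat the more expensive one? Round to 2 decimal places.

For each Q, cost = (D/Q)·S + (Q/2)·H.
TC(643) = (24,000/643)×340 + (643/2)×22 = $19,763.51
TC(1,630) = (24,000/1,630)×340 + (1,630/2)×22 = $22,936.13
|ΔTC| = |$19,763.51 − $22,936.13| = $3,172.62

$3,172.62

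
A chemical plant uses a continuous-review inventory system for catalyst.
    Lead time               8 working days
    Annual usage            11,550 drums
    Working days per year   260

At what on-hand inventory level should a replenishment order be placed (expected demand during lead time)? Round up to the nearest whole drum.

Daily demand d = 11,550 / 260 = 44.423 drums/day
Demand during lead time = 44.423 × 8 = 355.38
Reorder point = 355.38 → round up

356 drums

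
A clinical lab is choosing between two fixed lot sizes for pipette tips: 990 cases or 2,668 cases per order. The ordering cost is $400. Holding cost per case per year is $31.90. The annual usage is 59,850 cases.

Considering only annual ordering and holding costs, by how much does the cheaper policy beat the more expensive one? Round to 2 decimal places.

For each Q, cost = (D/Q)·S + (Q/2)·H.
TC(990) = (59,850/990)×400 + (990/2)×31.9 = $39,972.32
TC(2,668) = (59,850/2,668)×400 + (2,668/2)×31.9 = $51,527.61
|ΔTC| = |$39,972.32 − $51,527.61| = $11,555.30

$11,555.30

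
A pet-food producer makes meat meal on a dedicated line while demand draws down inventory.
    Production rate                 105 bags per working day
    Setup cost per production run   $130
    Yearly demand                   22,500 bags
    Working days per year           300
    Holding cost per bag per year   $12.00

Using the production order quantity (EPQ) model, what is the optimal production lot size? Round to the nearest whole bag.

1,306 bags

d = 22,500/300 = 75.0000 bags/day;  effective holding cost H(1 − d/p) = 12·(1 − 75.0000/105) = 3.42857
Q* = √(2DS / H_eff) = √(2·22,500·130 / 3.42857) ≈ 1,306.24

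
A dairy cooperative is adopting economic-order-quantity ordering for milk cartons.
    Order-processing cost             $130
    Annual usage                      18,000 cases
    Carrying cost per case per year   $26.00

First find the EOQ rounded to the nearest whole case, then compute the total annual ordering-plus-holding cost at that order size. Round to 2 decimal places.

2DS/H = 2·18,000·130/26 = 180,000.00
EOQ = √180,000.00 ≈ 424.26 → Q = 424 cases
Ordering: D/Q × S = 18,000/424 × $130 = $5,518.87
Holding:  Q/2 × H = 424/2 × $26 = $5,512.00
Total = $5,518.87 + $5,512.00 = $11,030.87

$11,030.87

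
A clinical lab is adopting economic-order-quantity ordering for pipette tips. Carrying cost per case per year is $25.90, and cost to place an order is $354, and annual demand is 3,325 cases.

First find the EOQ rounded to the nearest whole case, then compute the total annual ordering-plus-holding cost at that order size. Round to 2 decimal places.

$7,808.42

2DS/H = 2·3,325·354/25.9 = 90,891.89
EOQ = √90,891.89 ≈ 301.48 → Q = 301 cases
Annual ordering cost = (D/Q)·S = (3,325/301) × 354 = $3,910.47
Annual holding cost  = (Q/2)·H = (301/2) × 25.9 = $3,897.95
Total = $3,910.47 + $3,897.95 = $7,808.42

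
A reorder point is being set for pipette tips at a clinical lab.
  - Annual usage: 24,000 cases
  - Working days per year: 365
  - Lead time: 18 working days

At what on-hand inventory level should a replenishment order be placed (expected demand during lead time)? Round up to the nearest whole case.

Daily demand d = 24,000 / 365 = 65.753 cases/day
Demand during lead time = 65.753 × 18 = 1,183.56
Reorder point = 1,183.56 → round up

1,184 cases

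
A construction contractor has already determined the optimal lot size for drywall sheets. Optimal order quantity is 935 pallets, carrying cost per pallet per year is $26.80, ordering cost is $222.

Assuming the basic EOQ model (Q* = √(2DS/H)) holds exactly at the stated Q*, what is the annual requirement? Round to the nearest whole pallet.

Since Q* = (2DS/H)^½, squaring gives Q*²·H = 2DS.
D = Q²H / (2S) = 935² × 26.8 / (2 × 222) = 52,768.54

52,769 pallets per year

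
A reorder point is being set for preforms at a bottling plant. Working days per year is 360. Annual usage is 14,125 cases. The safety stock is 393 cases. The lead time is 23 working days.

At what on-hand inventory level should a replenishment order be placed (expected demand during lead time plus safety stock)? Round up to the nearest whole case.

1,296 cases

Daily demand d = 14,125 / 360 = 39.236 cases/day
Demand during lead time = 39.236 × 23 = 902.43
Reorder point = 902.43 + 393 = 1,295.43 → round up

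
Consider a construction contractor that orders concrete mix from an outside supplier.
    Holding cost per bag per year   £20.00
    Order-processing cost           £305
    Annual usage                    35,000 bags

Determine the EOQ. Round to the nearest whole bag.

1,033 bags

2DS/H = 2·35,000·305/20 = 1,067,500.00
EOQ = √1,067,500.00 ≈ 1,033.20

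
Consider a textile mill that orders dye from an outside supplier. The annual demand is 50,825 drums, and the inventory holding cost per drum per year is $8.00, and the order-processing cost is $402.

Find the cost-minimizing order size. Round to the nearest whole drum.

Q* = √(2·D·S / H) = √(2·50,825·402 / 8) = √5,107,912.5 ≈ 2,260.07

2,260 drums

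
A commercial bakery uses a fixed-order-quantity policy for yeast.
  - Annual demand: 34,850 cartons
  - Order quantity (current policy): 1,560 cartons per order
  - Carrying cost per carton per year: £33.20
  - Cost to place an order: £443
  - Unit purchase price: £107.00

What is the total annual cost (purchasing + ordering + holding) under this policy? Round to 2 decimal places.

Ordering: D/Q × S = 34,850/1,560 × £443 = £9,896.51
Holding:  Q/2 × H = 1,560/2 × £33.2 = £25,896.00
Purchase cost = D·C = 34,850 × 107 = £3,728,950.00
Total = £9,896.51 + £25,896.00 + £3,728,950.00 = £3,764,742.51

£3,764,742.51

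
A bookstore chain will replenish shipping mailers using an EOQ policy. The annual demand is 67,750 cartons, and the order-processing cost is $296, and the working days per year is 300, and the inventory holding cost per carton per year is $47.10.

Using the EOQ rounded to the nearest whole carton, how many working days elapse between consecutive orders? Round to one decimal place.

4.1 days

Q* = √(2·D·S / H) = √(2·67,750·296 / 47.1) = √851,549.9 ≈ 922.79 → Q = 923 cartons
Cycle time = (working days × Q)/D = (300 × 923) / 67,750 = 4.087 days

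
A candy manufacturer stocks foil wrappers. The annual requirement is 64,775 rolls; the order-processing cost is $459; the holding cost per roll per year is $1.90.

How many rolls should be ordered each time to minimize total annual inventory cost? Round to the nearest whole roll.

Q* = √(2·D·S / H) = √(2·64,775·459 / 1.9) = √31,296,552.6 ≈ 5,594.33

5,594 rolls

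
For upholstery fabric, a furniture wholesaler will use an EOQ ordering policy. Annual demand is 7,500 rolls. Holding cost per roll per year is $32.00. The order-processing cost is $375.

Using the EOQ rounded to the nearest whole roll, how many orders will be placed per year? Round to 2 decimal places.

17.90 orders per year

Optimal lot size Q* = (2 × 7,500 × $375 / $32)^½ ≈ 419.26 → Q = 419
Orders per year = D/Q = 7,500 / 419 = 17.900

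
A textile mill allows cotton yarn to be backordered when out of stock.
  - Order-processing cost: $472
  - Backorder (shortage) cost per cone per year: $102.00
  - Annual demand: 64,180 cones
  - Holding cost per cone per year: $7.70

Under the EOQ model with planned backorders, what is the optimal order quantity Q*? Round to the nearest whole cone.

Q* = √(2DS/H) · √((H + b)/b)
   = √(2 × 64,180 × 472 / 7.7) · √((7.7 + 102) / 102)
   = 2,805.049 × 1.0371 ≈ 2,909.00

2,909 cones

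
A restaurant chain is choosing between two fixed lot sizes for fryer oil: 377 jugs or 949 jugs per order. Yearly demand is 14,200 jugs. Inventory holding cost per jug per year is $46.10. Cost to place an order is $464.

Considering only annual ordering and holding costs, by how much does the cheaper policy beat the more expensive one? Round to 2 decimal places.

$2,650.56

Annual cost at Q: ordering D·S/Q plus holding Q·H/2.
TC(377) = (14,200/377)×464 + (377/2)×46.1 = $26,166.77
TC(949) = (14,200/949)×464 + (949/2)×46.1 = $28,817.34
Cheaper: Q = 377.  Difference = $2,650.56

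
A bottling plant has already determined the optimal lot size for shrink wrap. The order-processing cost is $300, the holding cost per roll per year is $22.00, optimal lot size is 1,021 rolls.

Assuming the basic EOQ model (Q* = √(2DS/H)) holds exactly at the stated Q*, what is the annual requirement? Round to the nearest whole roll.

Since Q* = (2DS/H)^½, squaring gives Q*²·H = 2DS.
D = Q²H / (2S) = 1,021² × 22 / (2 × 300) = 38,222.84

38,223 rolls per year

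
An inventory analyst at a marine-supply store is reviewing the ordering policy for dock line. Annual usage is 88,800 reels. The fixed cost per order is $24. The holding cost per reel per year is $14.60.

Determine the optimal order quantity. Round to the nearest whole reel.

2DS/H = 2·88,800·24/14.6 = 291,945.21
EOQ = √291,945.21 ≈ 540.32

540 reels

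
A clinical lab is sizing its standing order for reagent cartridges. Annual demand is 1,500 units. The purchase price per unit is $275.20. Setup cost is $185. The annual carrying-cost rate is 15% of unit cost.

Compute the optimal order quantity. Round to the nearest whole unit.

Carrying cost H = $275.2 × 15% = $41.2800/unit/yr
Q* = √(2·D·S / H) = √(2·1,500·185 / 41.28) = √13,444.8 ≈ 115.95

116 units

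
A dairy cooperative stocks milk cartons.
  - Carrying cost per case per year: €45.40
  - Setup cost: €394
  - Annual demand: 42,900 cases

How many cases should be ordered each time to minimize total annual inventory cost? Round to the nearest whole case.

Optimal lot size Q* = (2 × 42,900 × €394 / €45.4)^½ ≈ 862.91

863 cases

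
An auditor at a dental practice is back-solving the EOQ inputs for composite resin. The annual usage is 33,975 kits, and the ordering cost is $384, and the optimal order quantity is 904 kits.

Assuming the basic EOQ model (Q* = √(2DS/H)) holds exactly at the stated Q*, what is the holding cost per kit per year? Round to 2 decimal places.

From Q* = √(2DS/H) ⇒ Q*² = 2DS/H.
H = 2DS / Q² = 2 × 33,975 × 384 / 904² = 31.9289

$31.93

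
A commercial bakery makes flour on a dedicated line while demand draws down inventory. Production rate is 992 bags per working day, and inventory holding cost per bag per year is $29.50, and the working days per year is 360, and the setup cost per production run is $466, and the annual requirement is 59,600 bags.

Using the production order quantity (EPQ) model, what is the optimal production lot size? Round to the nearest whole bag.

1,503 bags

d = 59,600/360 = 165.5556 bags/day;  effective holding cost H(1 − d/p) = 29.5·(1 − 165.5556/992) = 24.57672
Q* = √(2DS / H_eff) = √(2·59,600·466 / 24.57672) ≈ 1,503.38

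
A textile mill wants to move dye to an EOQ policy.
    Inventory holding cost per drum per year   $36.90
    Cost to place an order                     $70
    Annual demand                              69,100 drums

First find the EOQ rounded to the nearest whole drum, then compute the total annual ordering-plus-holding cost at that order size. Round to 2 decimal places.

$18,893.67

Q* = √(2·D·S / H) = √(2·69,100·70 / 36.9) = √262,168.0 ≈ 512.02 → Q = 512 drums
Orders/yr = 69,100/512 = 134.961; ordering cost = 134.961 × $70 = $9,447.27
Average inventory = 512/2 = 256; holding cost = 256 × $36.9 = $9,446.40
Total = $9,447.27 + $9,446.40 = $18,893.67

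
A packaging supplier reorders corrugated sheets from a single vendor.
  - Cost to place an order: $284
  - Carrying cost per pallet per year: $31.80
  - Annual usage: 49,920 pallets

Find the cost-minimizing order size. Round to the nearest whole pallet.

Optimal lot size Q* = (2 × 49,920 × $284 / $31.8)^½ ≈ 944.27

944 pallets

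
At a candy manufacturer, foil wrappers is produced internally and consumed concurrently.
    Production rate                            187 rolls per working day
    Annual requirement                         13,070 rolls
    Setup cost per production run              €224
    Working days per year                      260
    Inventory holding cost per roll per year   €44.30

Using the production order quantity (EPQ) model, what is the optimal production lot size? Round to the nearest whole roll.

425 rolls

d = 13,070/260 = 50.2692 rolls/day;  effective holding cost H(1 − d/p) = 44.3·(1 − 50.2692/187) = 32.39130
Q* = √(2DS / H_eff) = √(2·13,070·224 / 32.39130) ≈ 425.17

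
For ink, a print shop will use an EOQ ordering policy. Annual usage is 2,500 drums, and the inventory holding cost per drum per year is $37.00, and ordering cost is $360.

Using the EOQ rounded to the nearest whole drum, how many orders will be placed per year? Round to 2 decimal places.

EOQ = √(2DS/H) = √(2 × 2,500 × 360 / 37)
    = √(48,648.65) ≈ 220.56 → Q = 221
N = D/Q = 2,500/221 ≈ 11.312 orders/yr

11.31 orders per year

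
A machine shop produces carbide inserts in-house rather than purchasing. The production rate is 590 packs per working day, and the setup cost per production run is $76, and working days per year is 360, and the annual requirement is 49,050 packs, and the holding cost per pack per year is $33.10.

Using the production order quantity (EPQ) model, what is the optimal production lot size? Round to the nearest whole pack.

541 packs

d = 49,050/360 = 136.2500 packs/day;  effective holding cost H(1 − d/p) = 33.1·(1 − 136.2500/590) = 25.45614
Q* = √(2DS / H_eff) = √(2·49,050·76 / 25.45614) ≈ 541.18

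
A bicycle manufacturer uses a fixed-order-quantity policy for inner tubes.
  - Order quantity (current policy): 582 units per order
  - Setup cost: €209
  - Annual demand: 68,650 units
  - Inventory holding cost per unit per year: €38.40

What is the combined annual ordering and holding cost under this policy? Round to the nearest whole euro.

€35,827

Orders/yr = 68,650/582 = 117.955; ordering cost = 117.955 × €209 = €24,652.66
Average inventory = 582/2 = 291; holding cost = 291 × €38.4 = €11,174.40
Total = €24,652.66 + €11,174.40 = €35,827.06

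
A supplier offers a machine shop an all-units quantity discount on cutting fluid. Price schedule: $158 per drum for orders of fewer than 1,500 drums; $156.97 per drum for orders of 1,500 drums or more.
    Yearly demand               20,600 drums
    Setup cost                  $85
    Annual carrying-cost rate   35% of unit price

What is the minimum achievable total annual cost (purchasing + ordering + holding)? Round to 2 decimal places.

H₁ = 35%×$158 = $55.3000;  H₂ = 35%×$156.97 = $54.9395
EOQ₁ = √(2×20,600×85/55.3000) = 251.65  (< 1,500, feasible at tier 1)
EOQ₂ = √(2×20,600×85/54.9395) = 252.47  (< 1,500 → use Q = 1,500 at tier-2 price)
TC(tier 1 (EOQ₁), Q≈251.6) = $3,268,716.20
TC(tier 2, Q≈1,500.0) = $3,275,953.96
Minimum at tier 1 (EOQ₁): $3,268,716.20

$3,268,716.20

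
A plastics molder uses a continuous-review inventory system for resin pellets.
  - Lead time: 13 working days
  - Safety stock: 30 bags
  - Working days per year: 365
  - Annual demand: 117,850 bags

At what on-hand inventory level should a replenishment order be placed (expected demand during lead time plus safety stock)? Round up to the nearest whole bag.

4,228 bags

Daily demand d = 117,850 / 365 = 322.877 bags/day
Demand during lead time = 322.877 × 13 = 4,197.40
Reorder point = 4,197.40 + 30 = 4,227.40 → round up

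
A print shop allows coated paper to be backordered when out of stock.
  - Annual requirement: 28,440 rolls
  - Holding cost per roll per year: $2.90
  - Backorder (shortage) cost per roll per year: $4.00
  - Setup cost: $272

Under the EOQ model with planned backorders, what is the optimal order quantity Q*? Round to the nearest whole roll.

3,034 rolls

Basic EOQ = √(2·28,440·272/2.9) = 2,309.751
Backorder adjustment √((H+b)/b) = √((2.9+4)/4) = 1.3134
Q* = 2,309.751 × 1.3134 ≈ 3,033.61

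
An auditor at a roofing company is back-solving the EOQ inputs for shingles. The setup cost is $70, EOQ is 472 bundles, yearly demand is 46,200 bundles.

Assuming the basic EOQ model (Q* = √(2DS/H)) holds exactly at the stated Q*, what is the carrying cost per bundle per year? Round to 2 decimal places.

$29.03

From Q* = √(2DS/H) ⇒ Q*² = 2DS/H.
H = 2DS / Q² = 2 × 46,200 × 70 / 472² = 29.0326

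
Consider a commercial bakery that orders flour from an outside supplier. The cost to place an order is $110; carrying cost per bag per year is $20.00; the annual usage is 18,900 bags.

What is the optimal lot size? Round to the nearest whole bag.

Optimal lot size Q* = (2 × 18,900 × $110 / $20)^½ ≈ 455.96

456 bags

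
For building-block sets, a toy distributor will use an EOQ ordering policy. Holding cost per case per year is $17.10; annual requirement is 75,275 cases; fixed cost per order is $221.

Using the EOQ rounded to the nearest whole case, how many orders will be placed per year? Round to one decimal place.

54.0 orders per year

EOQ = √(2DS/H) = √(2 × 75,275 × 221 / 17.1)
    = √(1,945,704.68) ≈ 1,394.89 → Q = 1,395
Orders per year = D/Q = 75,275 / 1,395 = 53.961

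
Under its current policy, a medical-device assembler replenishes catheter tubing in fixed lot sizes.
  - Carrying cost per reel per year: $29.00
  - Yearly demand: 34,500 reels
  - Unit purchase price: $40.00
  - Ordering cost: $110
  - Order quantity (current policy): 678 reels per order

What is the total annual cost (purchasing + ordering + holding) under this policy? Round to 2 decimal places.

$1,395,428.35

Ordering: D/Q × S = 34,500/678 × $110 = $5,597.35
Holding:  Q/2 × H = 678/2 × $29 = $9,831.00
Purchase cost = D·C = 34,500 × 40 = $1,380,000.00
Total = $5,597.35 + $9,831.00 + $1,380,000.00 = $1,395,428.35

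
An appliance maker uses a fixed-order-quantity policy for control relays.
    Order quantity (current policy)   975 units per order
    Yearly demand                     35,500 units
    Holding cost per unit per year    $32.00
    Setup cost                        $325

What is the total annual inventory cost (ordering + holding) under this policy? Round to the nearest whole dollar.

$27,433

Annual ordering cost = (D/Q)·S = (35,500/975) × 325 = $11,833.33
Annual holding cost  = (Q/2)·H = (975/2) × 32 = $15,600.00
Total = $11,833.33 + $15,600.00 = $27,433.33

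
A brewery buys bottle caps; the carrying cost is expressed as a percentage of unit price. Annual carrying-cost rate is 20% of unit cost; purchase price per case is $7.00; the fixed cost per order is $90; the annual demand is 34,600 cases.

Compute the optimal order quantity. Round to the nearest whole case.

Holding cost per case per year: H = 20% × $7 = $1.4000
2DS/H = 2·34,600·90/1.4 = 4,448,571.43
EOQ = √4,448,571.43 ≈ 2,109.16

2,109 cases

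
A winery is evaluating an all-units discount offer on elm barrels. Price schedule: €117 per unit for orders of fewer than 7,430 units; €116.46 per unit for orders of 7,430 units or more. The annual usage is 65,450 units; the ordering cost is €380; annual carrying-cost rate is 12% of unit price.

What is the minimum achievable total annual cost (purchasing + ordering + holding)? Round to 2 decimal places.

H₁ = 12%×€117 = €14.0400;  H₂ = 12%×€116.46 = €13.9752
EOQ₁ = √(2×65,450×380/14.0400) = 1,882.25  (< 7,430, feasible at tier 1)
EOQ₂ = √(2×65,450×380/13.9752) = 1,886.61  (< 7,430 → use Q = 7,430 at tier-2 price)
TC(tier 1 (EOQ₁), Q≈1,882.3) = €7,684,076.84
TC(tier 2, Q≈7,430.0) = €7,677,572.24
Minimum at tier 2: €7,677,572.24

€7,677,572.24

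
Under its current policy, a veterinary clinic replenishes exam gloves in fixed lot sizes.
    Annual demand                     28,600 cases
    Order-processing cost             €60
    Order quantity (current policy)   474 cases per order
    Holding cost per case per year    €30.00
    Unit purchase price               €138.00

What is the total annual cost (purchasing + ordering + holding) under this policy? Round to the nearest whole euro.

€3,957,530

Ordering: D/Q × S = 28,600/474 × €60 = €3,620.25
Holding:  Q/2 × H = 474/2 × €30 = €7,110.00
Purchase cost = D·C = 28,600 × 138 = €3,946,800.00
Total = €3,620.25 + €7,110.00 + €3,946,800.00 = €3,957,530.25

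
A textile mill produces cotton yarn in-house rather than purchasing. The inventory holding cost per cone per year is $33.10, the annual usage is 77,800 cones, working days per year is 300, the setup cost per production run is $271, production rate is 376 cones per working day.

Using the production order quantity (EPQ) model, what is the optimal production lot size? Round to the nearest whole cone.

2,026 cones

d = 77,800/300 = 259.3333 cones/day;  effective holding cost H(1 − d/p) = 33.1·(1 − 259.3333/376) = 10.27039
Q* = √(2DS / H_eff) = √(2·77,800·271 / 10.27039) ≈ 2,026.26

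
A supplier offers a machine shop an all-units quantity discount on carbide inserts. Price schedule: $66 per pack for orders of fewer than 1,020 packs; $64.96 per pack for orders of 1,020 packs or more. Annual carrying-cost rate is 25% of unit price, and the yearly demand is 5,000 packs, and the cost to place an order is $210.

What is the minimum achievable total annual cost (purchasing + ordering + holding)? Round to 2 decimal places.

$334,111.81

H₁ = 25%×$66 = $16.5000;  H₂ = 25%×$64.96 = $16.2400
EOQ₁ = √(2×5,000×210/16.5000) = 356.75  (< 1,020, feasible at tier 1)
EOQ₂ = √(2×5,000×210/16.2400) = 359.60  (< 1,020 → use Q = 1,020 at tier-2 price)
TC(tier 1 (EOQ₁), Q≈356.8) = $335,886.43
TC(tier 2, Q≈1,020.0) = $334,111.81
Minimum at tier 2: $334,111.81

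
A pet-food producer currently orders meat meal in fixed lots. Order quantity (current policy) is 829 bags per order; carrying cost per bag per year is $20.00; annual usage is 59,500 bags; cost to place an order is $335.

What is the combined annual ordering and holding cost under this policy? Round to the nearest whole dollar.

Orders/yr = 59,500/829 = 71.773; ordering cost = 71.773 × $335 = $24,044.03
Average inventory = 829/2 = 414.5; holding cost = 414.5 × $20 = $8,290.00
Total = $24,044.03 + $8,290.00 = $32,334.03

$32,334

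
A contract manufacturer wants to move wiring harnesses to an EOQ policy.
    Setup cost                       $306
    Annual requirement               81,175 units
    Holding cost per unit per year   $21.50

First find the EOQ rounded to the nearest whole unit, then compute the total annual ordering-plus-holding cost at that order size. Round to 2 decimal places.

$32,681.81

Q* = √(2·D·S / H) = √(2·81,175·306 / 21.5) = √2,310,655.8 ≈ 1,520.08 → Q = 1,520 units
Annual ordering cost = (D/Q)·S = (81,175/1,520) × 306 = $16,341.81
Annual holding cost  = (Q/2)·H = (1,520/2) × 21.5 = $16,340.00
Total = $16,341.81 + $16,340.00 = $32,681.81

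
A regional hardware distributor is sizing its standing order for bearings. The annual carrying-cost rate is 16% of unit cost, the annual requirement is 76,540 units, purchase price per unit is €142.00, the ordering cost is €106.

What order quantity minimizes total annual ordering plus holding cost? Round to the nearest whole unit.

845 units

Carrying cost H = €142 × 16% = €22.7200/unit/yr
2DS/H = 2·76,540·106/22.72 = 714,193.66
EOQ = √714,193.66 ≈ 845.10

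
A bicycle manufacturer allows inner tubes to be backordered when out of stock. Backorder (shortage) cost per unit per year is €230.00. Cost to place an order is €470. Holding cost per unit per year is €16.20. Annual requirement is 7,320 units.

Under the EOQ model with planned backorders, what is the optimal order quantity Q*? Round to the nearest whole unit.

Basic EOQ = √(2·7,320·470/16.2) = 651.721
Backorder adjustment √((H+b)/b) = √((16.2+230)/230) = 1.0346
Q* = 651.721 × 1.0346 ≈ 674.28

674 units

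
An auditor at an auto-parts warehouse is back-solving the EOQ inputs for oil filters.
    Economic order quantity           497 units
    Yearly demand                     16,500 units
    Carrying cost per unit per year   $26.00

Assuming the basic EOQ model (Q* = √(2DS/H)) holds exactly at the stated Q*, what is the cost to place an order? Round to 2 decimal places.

EOQ relation: Q² = 2DS/H, so rearrange for the unknown.
S = Q²H / (2D) = 497² × 26 / (2 × 16,500) = 194.6132

$194.61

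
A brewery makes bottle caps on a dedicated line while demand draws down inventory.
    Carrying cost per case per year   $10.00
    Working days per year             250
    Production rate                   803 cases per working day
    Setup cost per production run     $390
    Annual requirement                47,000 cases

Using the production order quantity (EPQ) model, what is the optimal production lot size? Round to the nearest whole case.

Daily demand d = 47,000/250 = 188.000; p = 803; 1 − d/p = 0.76588
EPQ = √(2DS / (H(1 − d/p)))
    = √(2 × 47,000 × 390 / (10 × 0.76588)) ≈ 2,187.84

2,188 cases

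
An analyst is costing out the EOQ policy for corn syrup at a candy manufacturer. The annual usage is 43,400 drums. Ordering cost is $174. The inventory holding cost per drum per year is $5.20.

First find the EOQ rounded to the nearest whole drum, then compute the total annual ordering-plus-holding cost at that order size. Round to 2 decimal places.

$8,862.09

EOQ = √(2DS/H) = √(2 × 43,400 × 174 / 5.2)
    = √(2,904,461.54) ≈ 1,704.25 → Q = 1,704 drums
Ordering: D/Q × S = 43,400/1,704 × $174 = $4,431.69
Holding:  Q/2 × H = 1,704/2 × $5.2 = $4,430.40
Total = $4,431.69 + $4,430.40 = $8,862.09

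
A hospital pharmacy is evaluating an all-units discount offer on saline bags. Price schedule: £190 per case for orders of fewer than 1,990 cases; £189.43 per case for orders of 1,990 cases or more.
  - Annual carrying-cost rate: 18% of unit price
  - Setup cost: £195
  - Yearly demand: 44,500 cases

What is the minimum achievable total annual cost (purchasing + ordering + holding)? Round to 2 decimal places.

£8,467,922.47

H₁ = 18%×£190 = £34.2000;  H₂ = 18%×£189.43 = £34.0974
EOQ₁ = √(2×44,500×195/34.2000) = 712.36  (< 1,990, feasible at tier 1)
EOQ₂ = √(2×44,500×195/34.0974) = 713.43  (< 1,990 → use Q = 1,990 at tier-2 price)
TC(tier 1 (EOQ₁), Q≈712.4) = £8,479,362.70
TC(tier 2, Q≈1,990.0) = £8,467,922.47
Minimum at tier 2: £8,467,922.47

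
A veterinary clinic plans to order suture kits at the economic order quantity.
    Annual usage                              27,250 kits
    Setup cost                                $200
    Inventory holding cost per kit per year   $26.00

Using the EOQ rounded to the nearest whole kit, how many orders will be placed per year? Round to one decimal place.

EOQ = √(2DS/H) = √(2 × 27,250 × 200 / 26)
    = √(419,230.77) ≈ 647.48 → Q = 647
N = D/Q = 27,250/647 ≈ 42.117 orders/yr

42.1 orders per year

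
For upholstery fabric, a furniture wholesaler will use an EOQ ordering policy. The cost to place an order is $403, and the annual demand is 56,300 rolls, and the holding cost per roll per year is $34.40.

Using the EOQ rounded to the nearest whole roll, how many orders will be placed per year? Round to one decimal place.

Q* = √(2·D·S / H) = √(2·56,300·403 / 34.4) = √1,319,122.1 ≈ 1,148.53 → Q = 1,149
Orders per year = D/Q = 56,300 / 1,149 = 48.999

49.0 orders per year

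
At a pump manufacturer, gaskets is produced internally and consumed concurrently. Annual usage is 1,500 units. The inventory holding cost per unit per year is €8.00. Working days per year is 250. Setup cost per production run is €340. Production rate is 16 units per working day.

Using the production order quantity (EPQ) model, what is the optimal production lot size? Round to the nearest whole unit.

Daily demand d = 1,500/250 = 6.000; p = 16; 1 − d/p = 0.62500
EPQ = √(2DS / (H(1 − d/p)))
    = √(2 × 1,500 × 340 / (8 × 0.62500)) ≈ 451.66

452 units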